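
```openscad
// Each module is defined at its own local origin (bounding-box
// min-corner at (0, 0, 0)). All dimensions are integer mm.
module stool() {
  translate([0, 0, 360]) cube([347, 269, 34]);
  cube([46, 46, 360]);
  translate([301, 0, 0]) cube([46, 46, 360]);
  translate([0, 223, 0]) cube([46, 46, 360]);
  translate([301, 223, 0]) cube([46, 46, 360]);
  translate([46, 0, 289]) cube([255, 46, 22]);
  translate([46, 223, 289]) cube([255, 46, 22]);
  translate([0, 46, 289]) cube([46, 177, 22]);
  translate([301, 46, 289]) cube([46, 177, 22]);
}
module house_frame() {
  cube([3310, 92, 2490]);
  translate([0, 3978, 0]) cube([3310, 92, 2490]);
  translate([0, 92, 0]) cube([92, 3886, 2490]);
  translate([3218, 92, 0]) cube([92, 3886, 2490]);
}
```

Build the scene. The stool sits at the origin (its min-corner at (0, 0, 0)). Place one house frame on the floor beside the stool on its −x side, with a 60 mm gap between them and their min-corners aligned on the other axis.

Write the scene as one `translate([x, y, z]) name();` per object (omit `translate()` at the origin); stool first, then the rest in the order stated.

stool();
translate([-3370, 0, 0]) house_frame();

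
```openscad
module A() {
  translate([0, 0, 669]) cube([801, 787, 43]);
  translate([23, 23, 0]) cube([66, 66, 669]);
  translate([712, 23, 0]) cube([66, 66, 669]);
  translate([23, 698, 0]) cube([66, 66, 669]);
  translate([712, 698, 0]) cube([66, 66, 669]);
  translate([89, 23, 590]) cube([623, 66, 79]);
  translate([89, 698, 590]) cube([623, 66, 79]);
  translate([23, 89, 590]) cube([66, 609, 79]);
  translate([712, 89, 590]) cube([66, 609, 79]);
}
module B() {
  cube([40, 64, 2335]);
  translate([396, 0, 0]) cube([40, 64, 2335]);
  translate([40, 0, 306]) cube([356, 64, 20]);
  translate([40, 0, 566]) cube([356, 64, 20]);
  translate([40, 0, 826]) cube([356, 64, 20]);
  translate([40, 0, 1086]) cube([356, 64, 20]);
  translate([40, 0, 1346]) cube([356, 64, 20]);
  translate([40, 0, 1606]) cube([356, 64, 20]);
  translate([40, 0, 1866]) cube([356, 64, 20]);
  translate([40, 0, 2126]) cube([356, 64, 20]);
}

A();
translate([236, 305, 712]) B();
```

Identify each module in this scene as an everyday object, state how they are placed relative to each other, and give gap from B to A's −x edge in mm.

The ladder's min-x is at 236; the table's min-x is 0; gap = 236 mm.

A is a table. B is a ladder. The ladder is on top of the table. The gap from the ladder to the table's −x edge is 236 mm.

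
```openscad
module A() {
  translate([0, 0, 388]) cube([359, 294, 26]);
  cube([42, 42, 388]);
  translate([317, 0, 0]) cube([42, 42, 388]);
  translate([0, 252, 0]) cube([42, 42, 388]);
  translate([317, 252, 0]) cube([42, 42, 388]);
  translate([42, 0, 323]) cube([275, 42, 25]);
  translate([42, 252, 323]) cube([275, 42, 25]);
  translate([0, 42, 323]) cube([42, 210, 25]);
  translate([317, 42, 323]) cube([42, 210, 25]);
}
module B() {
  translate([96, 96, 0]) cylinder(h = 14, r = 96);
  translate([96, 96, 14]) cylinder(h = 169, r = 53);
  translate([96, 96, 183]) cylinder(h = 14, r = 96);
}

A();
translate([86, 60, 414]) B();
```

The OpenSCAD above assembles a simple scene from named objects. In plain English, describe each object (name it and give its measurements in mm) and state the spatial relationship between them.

A is a four-legged stool. The seat is a 359×294×26 mm slab whose top surface is at z = 414 mm; four square legs, each 42×42 mm in cross-section, run from the floor (z = 0) to the underside of the seat, each flush with a corner of the seat. Four stretchers, 42 mm wide and 25 mm tall, connect adjacent legs with their undersides at z = 323 mm, each running between the inner faces of the legs it joins and aligned with the legs' outer faces on the other axis.

B is a spool: two coaxial disc flanges of radius 96 mm and thickness 14 mm, joined by a core cylinder of radius 53 mm and height 169 mm. The lower flange rests on z = 0 and the three cylinders share a vertical axis.

The spool is on top of the stool.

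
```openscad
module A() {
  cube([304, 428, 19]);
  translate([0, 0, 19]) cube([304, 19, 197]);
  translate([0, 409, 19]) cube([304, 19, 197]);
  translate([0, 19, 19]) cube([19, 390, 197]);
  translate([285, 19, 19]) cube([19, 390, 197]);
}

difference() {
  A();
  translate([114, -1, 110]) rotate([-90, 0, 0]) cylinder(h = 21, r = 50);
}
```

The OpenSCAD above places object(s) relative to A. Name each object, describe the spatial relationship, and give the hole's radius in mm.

The subtracted cylinder has r = 50 mm.

A is an open box. The open box has a circular hole through its front wall. The hole's radius is 50 mm.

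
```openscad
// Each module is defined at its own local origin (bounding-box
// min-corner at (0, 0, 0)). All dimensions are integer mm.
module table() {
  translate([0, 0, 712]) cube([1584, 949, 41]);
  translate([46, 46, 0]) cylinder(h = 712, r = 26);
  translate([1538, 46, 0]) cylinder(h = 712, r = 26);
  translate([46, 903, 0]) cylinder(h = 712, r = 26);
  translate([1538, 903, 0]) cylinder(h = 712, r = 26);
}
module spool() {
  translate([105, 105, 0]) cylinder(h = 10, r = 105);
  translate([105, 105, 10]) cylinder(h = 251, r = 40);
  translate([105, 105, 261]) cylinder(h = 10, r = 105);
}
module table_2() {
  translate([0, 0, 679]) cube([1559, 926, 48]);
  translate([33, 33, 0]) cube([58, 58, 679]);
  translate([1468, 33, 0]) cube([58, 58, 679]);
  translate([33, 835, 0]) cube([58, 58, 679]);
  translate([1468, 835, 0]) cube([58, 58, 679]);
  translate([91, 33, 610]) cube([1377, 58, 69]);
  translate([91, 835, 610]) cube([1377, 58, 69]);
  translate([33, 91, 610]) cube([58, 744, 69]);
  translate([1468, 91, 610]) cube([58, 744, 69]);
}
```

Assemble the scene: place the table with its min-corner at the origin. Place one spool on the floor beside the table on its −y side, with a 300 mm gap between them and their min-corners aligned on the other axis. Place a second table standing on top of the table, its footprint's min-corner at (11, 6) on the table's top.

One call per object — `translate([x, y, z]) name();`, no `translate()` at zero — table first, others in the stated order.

table();
translate([0, -510, 0]) spool();
translate([11, 6, 753]) table_2();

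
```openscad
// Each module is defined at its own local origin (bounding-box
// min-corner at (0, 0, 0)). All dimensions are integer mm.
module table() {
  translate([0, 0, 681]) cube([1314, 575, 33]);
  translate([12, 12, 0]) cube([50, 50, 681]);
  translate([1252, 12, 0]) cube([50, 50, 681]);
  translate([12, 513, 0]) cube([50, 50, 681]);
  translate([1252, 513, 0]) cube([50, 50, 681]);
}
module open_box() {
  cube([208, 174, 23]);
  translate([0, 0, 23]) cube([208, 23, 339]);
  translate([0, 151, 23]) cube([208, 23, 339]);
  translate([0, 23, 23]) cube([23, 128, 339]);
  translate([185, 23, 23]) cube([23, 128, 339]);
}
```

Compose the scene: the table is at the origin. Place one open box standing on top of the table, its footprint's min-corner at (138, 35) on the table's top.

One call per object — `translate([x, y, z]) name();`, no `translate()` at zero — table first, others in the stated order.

table();
translate([138, 35, 714]) open_box();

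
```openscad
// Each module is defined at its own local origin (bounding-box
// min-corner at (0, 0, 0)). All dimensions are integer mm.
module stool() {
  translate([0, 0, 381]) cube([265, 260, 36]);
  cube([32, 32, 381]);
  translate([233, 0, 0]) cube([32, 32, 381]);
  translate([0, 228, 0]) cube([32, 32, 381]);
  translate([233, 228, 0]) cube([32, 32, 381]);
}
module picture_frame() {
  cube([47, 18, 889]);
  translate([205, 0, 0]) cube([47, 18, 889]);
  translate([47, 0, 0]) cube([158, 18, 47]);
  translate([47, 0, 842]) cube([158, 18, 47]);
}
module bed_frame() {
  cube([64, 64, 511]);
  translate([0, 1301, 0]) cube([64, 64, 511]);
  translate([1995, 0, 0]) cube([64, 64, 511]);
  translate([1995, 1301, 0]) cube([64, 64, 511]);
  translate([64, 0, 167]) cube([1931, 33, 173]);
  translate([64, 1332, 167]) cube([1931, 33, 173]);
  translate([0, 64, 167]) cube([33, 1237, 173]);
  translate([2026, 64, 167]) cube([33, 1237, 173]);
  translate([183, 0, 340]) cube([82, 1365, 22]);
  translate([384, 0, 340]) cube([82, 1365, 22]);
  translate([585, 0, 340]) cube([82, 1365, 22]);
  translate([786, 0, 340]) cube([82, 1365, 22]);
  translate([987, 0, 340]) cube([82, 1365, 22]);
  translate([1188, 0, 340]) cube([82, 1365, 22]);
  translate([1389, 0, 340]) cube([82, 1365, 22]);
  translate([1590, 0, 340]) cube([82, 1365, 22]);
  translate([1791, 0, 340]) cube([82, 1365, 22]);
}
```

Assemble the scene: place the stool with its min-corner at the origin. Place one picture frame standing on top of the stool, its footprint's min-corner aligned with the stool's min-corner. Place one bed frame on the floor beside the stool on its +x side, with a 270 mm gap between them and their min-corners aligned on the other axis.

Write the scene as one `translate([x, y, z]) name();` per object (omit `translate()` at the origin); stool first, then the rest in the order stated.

stool();
translate([0, 0, 417]) picture_frame();
translate([535, 0, 0]) bed_frame();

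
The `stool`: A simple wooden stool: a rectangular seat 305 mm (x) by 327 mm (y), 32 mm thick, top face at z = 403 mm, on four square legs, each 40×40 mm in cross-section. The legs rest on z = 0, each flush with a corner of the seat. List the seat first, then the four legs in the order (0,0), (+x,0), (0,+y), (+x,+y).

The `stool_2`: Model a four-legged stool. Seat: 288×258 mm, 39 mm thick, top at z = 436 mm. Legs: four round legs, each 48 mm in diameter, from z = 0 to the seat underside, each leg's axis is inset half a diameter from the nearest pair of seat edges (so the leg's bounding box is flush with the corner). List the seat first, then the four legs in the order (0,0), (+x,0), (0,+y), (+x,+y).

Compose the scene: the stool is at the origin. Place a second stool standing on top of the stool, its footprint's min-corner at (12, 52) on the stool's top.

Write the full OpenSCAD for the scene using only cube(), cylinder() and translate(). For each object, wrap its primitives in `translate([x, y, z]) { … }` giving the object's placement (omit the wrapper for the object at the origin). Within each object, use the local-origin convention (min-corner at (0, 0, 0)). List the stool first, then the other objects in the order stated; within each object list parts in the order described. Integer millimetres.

translate([0, 0, 371]) cube([305, 327, 32]);
cube([40, 40, 371]);
translate([265, 0, 0]) cube([40, 40, 371]);
translate([0, 287, 0]) cube([40, 40, 371]);
translate([265, 287, 0]) cube([40, 40, 371]);
translate([12, 52, 403]) {
  translate([0, 0, 397]) cube([288, 258, 39]);
  translate([24, 24, 0]) cylinder(h = 397, r = 24);
  translate([264, 24, 0]) cylinder(h = 397, r = 24);
  translate([24, 234, 0]) cylinder(h = 397, r = 24);
  translate([264, 234, 0]) cylinder(h = 397, r = 24);
}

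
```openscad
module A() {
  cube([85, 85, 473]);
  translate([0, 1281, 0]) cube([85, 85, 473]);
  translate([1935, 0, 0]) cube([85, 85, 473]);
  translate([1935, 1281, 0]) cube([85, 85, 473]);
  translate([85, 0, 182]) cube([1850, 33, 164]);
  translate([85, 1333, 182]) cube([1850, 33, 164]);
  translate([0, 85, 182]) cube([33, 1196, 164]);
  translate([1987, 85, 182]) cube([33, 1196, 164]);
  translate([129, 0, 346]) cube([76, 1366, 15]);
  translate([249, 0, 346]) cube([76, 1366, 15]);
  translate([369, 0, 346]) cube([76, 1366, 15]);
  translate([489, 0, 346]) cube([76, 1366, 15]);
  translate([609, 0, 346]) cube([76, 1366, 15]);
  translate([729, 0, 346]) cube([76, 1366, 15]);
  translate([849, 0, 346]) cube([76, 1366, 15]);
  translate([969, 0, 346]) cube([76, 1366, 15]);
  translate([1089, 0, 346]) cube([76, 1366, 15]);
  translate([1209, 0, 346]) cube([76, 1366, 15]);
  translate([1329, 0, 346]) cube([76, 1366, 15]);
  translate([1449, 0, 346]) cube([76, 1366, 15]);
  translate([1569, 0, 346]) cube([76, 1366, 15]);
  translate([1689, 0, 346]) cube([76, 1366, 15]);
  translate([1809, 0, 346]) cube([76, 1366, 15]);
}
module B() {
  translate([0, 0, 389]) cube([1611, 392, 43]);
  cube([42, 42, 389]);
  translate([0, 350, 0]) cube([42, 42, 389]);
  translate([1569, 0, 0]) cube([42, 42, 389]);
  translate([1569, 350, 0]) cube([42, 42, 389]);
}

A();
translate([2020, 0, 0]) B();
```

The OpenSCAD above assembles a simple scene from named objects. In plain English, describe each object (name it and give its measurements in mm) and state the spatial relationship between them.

A is a bed frame 2020 mm long (x) by 1366 mm wide (y). Four 85×85 mm corner posts, 473 mm tall, at the corners of the footprint. Four rails of 33 mm thickness and 164 mm height run between adjacent posts with their undersides at z = 182 mm, their outer faces flush with the outside of the frame (the two x-running rails run between the posts' inner faces; the two y-running rails run between the posts' inner faces). 15 slats, each 76 mm wide (x) and 15 mm thick, lie across the top of the two x-running rails, running the full 1366 mm width of the frame in y; the slats are evenly spaced along x between the inner faces of the end posts with equal gaps (rounded down to the nearest mm) at the −x end and between each pair — any rounding remainder accumulates at the +x end.

B is a bench: a 1611×392 mm seat slab, 43 mm thick, top at z = 432 mm, on four 42×42 mm square legs flush with the seat corners and standing on z = 0.

The bench is against the bed frame's +x side, with their −y faces flush.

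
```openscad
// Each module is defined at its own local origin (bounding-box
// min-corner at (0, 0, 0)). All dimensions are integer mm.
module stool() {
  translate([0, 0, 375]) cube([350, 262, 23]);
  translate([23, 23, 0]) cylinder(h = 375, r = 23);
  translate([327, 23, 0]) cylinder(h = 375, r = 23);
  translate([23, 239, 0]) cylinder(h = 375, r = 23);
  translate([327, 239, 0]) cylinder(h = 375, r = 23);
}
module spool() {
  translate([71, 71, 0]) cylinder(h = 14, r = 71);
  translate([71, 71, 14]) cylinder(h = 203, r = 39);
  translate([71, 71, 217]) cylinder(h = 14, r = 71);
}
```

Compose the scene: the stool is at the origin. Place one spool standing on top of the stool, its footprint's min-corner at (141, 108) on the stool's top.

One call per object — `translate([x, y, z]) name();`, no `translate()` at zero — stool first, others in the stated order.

stool();
translate([141, 108, 398]) spool();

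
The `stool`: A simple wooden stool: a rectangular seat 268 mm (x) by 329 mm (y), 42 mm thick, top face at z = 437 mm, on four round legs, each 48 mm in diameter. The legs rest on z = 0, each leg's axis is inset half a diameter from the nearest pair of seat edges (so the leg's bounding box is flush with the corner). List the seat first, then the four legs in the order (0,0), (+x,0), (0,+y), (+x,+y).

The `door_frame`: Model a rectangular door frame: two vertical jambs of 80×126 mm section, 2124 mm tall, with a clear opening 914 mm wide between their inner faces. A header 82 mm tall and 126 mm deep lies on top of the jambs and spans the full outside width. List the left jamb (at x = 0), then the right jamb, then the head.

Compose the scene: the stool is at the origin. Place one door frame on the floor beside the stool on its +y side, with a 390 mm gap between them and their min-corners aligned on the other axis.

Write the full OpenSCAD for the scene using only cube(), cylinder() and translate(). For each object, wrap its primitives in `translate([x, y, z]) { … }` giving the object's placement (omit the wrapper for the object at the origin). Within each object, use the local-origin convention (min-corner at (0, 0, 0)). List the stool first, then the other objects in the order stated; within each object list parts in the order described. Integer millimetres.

translate([0, 0, 395]) cube([268, 329, 42]);
translate([24, 24, 0]) cylinder(h = 395, r = 24);
translate([244, 24, 0]) cylinder(h = 395, r = 24);
translate([24, 305, 0]) cylinder(h = 395, r = 24);
translate([244, 305, 0]) cylinder(h = 395, r = 24);
translate([0, 719, 0]) {
  cube([80, 126, 2124]);
  translate([994, 0, 0]) cube([80, 126, 2124]);
  translate([0, 0, 2124]) cube([1074, 126, 82]);
}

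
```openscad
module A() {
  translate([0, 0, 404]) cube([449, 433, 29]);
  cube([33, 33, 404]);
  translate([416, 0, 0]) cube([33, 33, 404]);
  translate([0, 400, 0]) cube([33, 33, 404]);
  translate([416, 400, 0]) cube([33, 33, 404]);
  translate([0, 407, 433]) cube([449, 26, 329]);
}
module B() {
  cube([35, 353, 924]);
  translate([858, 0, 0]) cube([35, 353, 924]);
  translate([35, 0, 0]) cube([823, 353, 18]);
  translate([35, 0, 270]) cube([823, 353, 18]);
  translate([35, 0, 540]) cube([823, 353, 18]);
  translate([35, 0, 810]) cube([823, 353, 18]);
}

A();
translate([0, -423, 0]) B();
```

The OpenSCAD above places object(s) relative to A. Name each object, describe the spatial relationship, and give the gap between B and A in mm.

The bookshelf's nearest face is 70 mm from the chair's −y face.

A is a chair. B is a bookshelf. The bookshelf is on the floor beside the chair on its −y side. The gap between the bookshelf and the chair is 70 mm.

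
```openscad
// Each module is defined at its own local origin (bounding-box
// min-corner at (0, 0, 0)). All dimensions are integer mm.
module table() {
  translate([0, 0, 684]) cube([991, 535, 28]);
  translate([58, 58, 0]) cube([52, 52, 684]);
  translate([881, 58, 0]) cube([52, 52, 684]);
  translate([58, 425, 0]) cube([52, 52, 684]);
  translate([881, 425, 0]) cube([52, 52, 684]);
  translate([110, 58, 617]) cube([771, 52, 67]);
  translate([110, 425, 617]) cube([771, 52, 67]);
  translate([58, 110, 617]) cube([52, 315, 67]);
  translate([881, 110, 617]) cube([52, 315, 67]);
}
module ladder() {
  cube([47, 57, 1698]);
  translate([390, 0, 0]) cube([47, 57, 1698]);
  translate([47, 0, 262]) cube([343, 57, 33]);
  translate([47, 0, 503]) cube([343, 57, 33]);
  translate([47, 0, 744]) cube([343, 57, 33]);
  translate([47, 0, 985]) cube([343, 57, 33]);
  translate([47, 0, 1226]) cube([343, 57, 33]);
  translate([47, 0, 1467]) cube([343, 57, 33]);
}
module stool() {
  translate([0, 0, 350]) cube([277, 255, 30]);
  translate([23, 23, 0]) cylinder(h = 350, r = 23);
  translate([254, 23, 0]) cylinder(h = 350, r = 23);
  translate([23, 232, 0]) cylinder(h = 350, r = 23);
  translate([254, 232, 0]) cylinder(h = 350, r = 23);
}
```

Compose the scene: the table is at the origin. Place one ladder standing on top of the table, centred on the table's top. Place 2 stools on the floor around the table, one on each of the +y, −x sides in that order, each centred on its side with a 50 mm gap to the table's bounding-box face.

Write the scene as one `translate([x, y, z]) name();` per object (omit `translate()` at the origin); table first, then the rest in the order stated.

table();
translate([277, 239, 712]) ladder();
translate([357, 585, 0]) stool();
translate([-327, 140, 0]) stool();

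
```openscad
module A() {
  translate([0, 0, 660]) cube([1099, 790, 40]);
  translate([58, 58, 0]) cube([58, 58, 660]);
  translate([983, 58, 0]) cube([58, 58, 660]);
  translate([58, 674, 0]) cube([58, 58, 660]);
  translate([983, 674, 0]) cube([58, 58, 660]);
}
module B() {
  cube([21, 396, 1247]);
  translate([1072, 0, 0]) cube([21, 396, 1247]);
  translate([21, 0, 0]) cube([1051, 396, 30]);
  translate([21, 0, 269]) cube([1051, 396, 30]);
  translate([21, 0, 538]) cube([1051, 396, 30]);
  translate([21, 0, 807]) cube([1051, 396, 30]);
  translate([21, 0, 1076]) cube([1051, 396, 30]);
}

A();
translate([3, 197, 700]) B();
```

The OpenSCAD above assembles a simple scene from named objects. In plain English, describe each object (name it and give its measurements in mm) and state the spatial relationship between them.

A is a table with a 1099×790 mm rectangular top, 40 mm thick, top surface at z = 700 mm, supported by four 58×58 mm square legs, each inset 58 mm from the nearest pair of top edges, running from the floor.

B is a bookshelf 1093 mm wide overall, 396 mm deep and 1247 mm tall. The two sides are 21 mm thick vertical panels. 5 horizontal shelves of 30 mm thickness span between the inner faces of the sides; the lowest shelf sits on the floor and shelves are stacked with a clear vertical gap of 239 mm between each pair.

The bookshelf is on top of the table, centred.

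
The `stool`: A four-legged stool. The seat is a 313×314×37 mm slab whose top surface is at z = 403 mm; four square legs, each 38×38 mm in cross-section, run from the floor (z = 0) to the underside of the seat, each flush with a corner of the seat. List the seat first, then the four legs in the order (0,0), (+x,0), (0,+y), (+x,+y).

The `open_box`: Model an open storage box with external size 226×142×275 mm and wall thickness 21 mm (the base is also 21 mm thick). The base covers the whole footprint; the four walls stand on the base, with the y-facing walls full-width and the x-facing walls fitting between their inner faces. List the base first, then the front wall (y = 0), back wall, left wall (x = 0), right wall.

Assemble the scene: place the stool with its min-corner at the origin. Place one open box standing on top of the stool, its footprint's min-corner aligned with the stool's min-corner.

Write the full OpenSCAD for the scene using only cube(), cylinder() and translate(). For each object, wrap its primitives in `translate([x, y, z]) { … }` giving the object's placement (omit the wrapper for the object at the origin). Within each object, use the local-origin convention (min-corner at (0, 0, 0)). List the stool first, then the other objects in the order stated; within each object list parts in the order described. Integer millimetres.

translate([0, 0, 366]) cube([313, 314, 37]);
cube([38, 38, 366]);
translate([275, 0, 0]) cube([38, 38, 366]);
translate([0, 276, 0]) cube([38, 38, 366]);
translate([275, 276, 0]) cube([38, 38, 366]);
translate([0, 0, 403]) {
  cube([226, 142, 21]);
  translate([0, 0, 21]) cube([226, 21, 254]);
  translate([0, 121, 21]) cube([226, 21, 254]);
  translate([0, 21, 21]) cube([21, 100, 254]);
  translate([205, 21, 21]) cube([21, 100, 254]);
}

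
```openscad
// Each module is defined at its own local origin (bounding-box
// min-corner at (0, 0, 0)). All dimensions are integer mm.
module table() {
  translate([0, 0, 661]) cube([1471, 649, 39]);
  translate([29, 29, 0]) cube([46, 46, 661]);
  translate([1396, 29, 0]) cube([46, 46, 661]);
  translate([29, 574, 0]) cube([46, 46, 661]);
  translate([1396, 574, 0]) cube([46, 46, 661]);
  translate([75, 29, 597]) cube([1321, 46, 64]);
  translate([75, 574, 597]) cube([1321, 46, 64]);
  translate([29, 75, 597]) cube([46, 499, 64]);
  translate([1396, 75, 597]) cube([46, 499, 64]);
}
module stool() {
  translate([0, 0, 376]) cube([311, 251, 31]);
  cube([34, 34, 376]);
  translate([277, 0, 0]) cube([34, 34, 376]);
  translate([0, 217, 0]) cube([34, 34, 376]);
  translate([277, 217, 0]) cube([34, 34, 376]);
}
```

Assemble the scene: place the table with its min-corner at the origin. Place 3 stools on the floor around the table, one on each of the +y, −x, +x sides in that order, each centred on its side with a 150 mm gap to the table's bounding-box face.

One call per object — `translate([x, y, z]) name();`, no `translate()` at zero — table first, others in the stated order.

table();
translate([580, 799, 0]) stool();
translate([-461, 199, 0]) stool();
translate([1621, 199, 0]) stool();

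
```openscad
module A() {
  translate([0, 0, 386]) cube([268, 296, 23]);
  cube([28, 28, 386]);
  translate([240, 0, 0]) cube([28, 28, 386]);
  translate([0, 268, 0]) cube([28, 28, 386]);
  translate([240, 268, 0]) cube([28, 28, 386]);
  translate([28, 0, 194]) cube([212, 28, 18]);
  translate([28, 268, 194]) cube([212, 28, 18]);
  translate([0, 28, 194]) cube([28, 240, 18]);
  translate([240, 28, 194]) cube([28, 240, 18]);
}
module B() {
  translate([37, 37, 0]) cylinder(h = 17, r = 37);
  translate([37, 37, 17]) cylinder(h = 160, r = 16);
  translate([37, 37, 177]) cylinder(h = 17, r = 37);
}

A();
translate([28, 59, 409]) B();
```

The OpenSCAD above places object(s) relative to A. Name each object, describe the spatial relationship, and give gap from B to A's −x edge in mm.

The spool's min-x is at 28; the stool's min-x is 0; gap = 28 mm.

A is a stool. B is a spool. The spool is on top of the stool. The gap from the spool to the stool's −x edge is 28 mm.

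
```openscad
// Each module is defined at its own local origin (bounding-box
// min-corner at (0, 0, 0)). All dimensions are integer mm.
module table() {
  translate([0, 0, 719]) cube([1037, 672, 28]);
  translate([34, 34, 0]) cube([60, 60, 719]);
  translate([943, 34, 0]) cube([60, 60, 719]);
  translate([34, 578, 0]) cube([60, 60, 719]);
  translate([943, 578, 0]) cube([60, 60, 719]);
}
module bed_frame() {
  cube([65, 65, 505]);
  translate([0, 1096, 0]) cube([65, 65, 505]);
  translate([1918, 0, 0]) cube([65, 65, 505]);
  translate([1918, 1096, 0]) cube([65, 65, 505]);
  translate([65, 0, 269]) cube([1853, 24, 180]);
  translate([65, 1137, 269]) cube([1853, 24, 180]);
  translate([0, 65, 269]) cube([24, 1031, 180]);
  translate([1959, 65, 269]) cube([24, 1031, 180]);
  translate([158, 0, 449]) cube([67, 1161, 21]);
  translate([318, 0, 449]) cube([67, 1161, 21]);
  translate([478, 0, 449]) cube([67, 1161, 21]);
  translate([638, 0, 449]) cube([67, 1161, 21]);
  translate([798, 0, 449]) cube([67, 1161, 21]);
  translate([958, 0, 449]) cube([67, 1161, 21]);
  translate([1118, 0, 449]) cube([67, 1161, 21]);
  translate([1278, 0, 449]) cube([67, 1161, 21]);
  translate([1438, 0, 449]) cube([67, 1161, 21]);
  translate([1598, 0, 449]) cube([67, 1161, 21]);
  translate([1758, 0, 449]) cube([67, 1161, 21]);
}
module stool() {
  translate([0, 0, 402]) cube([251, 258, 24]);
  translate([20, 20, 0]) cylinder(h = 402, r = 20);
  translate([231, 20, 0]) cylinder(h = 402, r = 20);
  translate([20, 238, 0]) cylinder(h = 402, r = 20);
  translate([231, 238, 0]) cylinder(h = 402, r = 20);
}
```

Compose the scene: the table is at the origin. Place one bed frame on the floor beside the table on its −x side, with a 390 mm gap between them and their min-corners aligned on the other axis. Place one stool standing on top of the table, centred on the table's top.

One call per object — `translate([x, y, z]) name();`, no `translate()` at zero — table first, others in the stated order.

table();
translate([-2373, 0, 0]) bed_frame();
translate([393, 207, 747]) stool();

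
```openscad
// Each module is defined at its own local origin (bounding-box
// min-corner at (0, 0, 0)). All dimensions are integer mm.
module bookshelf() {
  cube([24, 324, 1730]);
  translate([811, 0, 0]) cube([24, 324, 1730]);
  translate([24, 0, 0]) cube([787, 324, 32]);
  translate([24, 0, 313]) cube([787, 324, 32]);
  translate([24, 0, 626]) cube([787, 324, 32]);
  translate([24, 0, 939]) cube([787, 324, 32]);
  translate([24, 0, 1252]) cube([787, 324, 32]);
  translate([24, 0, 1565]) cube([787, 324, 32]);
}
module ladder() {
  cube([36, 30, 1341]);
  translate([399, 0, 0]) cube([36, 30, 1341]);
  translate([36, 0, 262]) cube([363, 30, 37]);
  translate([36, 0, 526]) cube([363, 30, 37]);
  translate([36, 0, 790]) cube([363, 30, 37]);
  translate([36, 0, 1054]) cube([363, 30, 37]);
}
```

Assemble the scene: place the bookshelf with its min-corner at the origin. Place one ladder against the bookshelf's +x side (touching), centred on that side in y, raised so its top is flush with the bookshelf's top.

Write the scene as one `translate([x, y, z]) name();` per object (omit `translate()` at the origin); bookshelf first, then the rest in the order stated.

bookshelf();
translate([835, 147, 389]) ladder();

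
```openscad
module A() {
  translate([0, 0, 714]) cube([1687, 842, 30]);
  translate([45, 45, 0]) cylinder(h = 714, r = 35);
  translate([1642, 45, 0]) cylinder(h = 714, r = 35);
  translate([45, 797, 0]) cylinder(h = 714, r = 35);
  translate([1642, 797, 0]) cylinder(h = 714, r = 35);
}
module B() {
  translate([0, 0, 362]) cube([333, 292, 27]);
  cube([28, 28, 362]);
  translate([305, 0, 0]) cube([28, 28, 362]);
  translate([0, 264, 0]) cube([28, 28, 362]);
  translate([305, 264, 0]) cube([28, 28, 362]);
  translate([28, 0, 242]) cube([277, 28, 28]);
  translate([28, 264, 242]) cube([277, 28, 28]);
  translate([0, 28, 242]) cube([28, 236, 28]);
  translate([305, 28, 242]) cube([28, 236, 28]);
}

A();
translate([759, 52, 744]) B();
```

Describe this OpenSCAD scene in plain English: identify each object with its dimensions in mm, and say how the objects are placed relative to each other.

A is a table: top 1687 mm (x) × 842 mm (y), 30 mm thick, upper face at z = 744 mm, on four round legs of 70 mm diameter, each leg's bounding box inset 10 mm from the nearest pair of top edges, running from z = 0 to the bottom of the top.

B is a simple wooden stool: a rectangular seat 333 mm (x) by 292 mm (y), 27 mm thick, top face at z = 389 mm, on four square legs, each 28×28 mm in cross-section. The legs rest on z = 0, each flush with a corner of the seat. Four stretchers, 28 mm wide and 28 mm tall, connect adjacent legs with their undersides at z = 242 mm, each running between the inner faces of the legs it joins and aligned with the legs' outer faces on the other axis.

The stool is on top of the table.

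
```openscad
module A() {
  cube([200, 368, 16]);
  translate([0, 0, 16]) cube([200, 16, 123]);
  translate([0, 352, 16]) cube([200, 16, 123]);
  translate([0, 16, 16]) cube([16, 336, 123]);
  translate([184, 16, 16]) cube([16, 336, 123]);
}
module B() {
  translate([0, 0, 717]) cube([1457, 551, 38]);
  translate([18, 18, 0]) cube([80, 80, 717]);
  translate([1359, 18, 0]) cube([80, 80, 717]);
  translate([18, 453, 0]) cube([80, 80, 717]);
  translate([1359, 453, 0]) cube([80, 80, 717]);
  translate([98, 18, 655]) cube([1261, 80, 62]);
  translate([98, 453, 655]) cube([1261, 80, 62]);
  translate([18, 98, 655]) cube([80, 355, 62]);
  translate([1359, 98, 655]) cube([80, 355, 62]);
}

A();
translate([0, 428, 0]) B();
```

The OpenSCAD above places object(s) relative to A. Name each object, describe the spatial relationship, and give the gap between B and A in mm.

The table's nearest face is 60 mm from the open box's +y face.

A is an open box. B is a table. The table is on the floor beside the open box on its +y side. The gap between the table and the open box is 60 mm.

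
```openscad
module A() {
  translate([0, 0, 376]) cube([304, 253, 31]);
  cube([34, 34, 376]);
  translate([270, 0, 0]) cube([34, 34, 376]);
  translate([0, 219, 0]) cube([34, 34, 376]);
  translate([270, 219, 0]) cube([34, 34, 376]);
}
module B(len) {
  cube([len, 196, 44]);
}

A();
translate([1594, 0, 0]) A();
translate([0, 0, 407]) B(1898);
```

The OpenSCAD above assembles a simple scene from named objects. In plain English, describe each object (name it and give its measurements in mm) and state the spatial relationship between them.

A is a four-legged stool. The seat is 304×253 mm, 31 mm thick, top at z = 407 mm. It stands on four square legs, each 34×34 mm in cross-section, from z = 0 to the seat underside, each flush with a corner of the seat.

B is a rectangular beam 1898 mm long (x), 196 mm deep (y), 44 mm thick (z).

The beam spans the tops of two stools placed 1290 mm apart, resting at z = 407 mm.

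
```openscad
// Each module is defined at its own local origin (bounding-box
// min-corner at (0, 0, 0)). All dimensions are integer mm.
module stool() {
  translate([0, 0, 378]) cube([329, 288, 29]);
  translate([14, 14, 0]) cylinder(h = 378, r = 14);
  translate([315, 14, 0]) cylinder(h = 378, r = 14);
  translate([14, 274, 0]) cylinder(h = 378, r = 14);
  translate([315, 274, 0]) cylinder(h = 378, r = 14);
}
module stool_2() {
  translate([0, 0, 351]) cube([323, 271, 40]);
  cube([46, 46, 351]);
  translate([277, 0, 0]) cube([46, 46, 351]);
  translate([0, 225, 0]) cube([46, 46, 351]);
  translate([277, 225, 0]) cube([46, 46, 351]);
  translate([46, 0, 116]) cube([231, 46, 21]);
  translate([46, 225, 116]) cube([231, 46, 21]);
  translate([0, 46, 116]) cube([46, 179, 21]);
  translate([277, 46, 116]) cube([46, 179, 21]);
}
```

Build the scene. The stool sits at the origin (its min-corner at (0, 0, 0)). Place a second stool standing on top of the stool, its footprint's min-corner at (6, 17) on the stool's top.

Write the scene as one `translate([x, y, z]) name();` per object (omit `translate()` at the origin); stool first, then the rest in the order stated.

stool();
translate([6, 17, 407]) stool_2();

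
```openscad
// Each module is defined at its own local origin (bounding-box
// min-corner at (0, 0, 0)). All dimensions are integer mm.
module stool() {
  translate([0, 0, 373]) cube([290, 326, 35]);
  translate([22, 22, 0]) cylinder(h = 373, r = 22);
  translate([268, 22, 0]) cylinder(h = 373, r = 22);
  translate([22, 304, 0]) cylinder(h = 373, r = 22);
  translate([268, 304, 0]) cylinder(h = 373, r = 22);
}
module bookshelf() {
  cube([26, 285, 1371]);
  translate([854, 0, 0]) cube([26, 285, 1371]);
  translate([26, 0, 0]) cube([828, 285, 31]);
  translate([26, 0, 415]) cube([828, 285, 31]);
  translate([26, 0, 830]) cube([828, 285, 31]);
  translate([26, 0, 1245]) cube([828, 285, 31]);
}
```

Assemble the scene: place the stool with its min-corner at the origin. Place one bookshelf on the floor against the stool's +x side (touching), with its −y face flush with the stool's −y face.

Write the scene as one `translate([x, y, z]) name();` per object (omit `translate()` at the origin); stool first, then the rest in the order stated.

stool();
translate([290, 0, 0]) bookshelf();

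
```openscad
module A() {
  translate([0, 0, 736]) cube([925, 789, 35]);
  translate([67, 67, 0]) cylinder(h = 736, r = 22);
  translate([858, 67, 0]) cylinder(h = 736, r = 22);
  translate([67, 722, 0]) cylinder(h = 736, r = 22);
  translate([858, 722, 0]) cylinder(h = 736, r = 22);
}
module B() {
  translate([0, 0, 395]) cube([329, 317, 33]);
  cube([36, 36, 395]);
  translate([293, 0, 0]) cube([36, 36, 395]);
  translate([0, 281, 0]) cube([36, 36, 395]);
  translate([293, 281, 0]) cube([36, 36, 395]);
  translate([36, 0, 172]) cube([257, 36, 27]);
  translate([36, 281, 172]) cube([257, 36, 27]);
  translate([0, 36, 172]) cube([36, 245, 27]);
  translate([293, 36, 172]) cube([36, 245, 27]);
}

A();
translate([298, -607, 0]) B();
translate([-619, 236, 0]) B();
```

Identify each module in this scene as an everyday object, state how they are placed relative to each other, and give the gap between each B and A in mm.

Each stool's nearest face is 290 mm from the table's bounding box.

A is a table. B is a stool. Two stools sit around the table at the −y, −x sides. The gap between each stool and the table is 290 mm.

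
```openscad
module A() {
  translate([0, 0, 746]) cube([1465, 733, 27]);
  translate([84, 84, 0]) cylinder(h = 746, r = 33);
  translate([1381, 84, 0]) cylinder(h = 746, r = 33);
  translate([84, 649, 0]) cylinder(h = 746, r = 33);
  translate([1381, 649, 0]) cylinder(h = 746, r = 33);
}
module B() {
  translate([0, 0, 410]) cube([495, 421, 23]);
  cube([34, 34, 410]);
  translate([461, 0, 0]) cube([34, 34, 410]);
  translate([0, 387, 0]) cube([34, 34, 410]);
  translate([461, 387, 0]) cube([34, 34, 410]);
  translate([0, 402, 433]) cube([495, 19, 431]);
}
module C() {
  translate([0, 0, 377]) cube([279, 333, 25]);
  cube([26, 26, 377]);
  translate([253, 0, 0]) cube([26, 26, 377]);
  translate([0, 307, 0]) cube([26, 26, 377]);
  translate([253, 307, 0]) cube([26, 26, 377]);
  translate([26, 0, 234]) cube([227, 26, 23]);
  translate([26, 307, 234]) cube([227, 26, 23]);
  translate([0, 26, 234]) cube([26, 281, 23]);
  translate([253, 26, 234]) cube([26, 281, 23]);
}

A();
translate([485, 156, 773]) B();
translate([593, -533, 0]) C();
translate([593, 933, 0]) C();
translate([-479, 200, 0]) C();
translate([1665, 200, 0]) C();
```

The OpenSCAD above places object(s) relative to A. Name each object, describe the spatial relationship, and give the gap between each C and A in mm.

A is a table. B is a chair. C is a stool. The chair is on top of the table, centred. Four stools sit around the table at the −y, +y, −x, +x sides. The gap between each stool and the table is 200 mm.

Each stool's nearest face is 200 mm from the table's bounding box.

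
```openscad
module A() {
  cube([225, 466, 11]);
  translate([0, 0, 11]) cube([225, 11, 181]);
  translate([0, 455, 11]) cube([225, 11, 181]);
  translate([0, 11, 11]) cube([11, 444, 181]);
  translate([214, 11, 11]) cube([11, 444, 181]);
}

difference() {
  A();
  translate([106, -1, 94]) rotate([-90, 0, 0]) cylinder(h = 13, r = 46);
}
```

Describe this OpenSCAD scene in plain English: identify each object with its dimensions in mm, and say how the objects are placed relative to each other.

A is an open-topped rectangular box: outside dimensions 225×466×192 mm, with a uniform wall and base thickness of 11 mm. The base is a full 225×466 slab on the floor; four walls sit on top of the base. The front and back walls (the −y and +y sides) span the full width; the two side walls fit between them.

The open box has a circular hole of radius 46 mm through its front wall, centred at (x = 106, z = 94).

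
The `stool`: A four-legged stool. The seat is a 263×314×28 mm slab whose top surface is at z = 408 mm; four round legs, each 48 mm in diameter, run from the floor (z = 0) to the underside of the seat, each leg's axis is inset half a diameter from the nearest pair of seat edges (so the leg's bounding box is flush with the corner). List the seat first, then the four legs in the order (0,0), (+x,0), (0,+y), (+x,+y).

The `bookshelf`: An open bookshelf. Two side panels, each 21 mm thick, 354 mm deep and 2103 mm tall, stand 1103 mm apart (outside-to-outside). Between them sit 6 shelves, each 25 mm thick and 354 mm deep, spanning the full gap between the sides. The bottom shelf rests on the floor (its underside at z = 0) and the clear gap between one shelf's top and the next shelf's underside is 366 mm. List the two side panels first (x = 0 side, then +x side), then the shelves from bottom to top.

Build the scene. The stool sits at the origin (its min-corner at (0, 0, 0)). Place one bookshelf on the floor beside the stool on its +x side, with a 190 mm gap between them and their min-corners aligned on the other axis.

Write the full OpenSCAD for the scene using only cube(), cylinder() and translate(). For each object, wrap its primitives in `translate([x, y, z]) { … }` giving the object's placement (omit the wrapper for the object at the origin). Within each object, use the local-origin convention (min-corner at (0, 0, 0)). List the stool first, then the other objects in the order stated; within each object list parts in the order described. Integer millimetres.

translate([0, 0, 380]) cube([263, 314, 28]);
translate([24, 24, 0]) cylinder(h = 380, r = 24);
translate([239, 24, 0]) cylinder(h = 380, r = 24);
translate([24, 290, 0]) cylinder(h = 380, r = 24);
translate([239, 290, 0]) cylinder(h = 380, r = 24);
translate([453, 0, 0]) {
  cube([21, 354, 2103]);
  translate([1082, 0, 0]) cube([21, 354, 2103]);
  translate([21, 0, 0]) cube([1061, 354, 25]);
  translate([21, 0, 391]) cube([1061, 354, 25]);
  translate([21, 0, 782]) cube([1061, 354, 25]);
  translate([21, 0, 1173]) cube([1061, 354, 25]);
  translate([21, 0, 1564]) cube([1061, 354, 25]);
  translate([21, 0, 1955]) cube([1061, 354, 25]);
}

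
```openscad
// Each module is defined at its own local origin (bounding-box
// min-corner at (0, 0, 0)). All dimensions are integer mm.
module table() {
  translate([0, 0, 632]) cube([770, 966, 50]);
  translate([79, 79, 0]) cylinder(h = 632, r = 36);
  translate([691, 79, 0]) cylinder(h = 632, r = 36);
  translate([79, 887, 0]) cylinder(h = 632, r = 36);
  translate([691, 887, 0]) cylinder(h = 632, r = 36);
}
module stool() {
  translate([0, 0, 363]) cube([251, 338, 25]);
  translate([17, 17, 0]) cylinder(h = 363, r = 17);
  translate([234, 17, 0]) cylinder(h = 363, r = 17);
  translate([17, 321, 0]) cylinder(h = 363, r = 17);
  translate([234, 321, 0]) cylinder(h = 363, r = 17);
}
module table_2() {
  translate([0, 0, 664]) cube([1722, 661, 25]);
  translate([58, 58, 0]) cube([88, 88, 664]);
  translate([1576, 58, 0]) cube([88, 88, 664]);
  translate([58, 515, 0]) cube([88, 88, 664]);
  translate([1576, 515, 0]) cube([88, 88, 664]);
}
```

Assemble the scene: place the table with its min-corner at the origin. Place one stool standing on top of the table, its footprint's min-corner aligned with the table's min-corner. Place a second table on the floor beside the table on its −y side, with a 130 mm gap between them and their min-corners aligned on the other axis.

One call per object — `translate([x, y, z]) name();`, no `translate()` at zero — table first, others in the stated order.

table();
translate([0, 0, 682]) stool();
translate([0, -791, 0]) table_2();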